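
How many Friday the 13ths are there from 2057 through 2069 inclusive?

Friday-the-13ths by year:
2057: Apr, Jul
2058: Sep, Dec
2059: Jun
2060: Feb, Aug
2061: May
2062: Jan, Oct
2063: Apr, Jul
2064: Jun
2065: Feb, Mar, Nov
2066: Aug
2067: May
2068: Jan, Apr, Jul
2069: Sep, Dec

23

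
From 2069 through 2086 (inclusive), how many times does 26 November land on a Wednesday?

2

Day of week of November 26 in each year:
2069: Tue, 2070: Wed ✓, 2071: Thu, 2072: Sat, 2073: Sun, 2074: Mon, 2075: Tue, 2076: Thu, 2077: Fri, 2078: Sat, 2079: Sun, 2080: Tue, 2081: Wed ✓, 2082: Thu, 2083: Fri, 2084: Sun, 2085: Mon, 2086: Tue
Wednesdays: 2070, 2081.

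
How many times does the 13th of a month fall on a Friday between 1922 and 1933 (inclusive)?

Friday-the-13ths by year:
1922: Jan, Oct
1923: Apr, Jul
1924: Jun
1925: Feb, Mar, Nov
1926: Aug
1927: May
1928: Jan, Apr, Jul
1929: Sep, Dec
1930: Jun
1931: Feb, Mar, Nov
1932: May
1933: Jan, Oct

22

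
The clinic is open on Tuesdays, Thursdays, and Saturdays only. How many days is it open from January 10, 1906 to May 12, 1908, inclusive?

366

January 10, 1906 is a Wednesday.
From January 10, 1906 to May 12, 1908 is 854 days inclusive.
854 = 7 × 122, so the span is exactly 122 full weeks.
Each full week contributes 3 days from the set (Tue, Thu, Sat): 122 × 3 = 366.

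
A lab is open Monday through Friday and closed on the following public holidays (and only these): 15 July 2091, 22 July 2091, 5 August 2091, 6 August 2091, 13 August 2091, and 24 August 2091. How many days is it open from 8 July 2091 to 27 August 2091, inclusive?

8 July 2091 is a Sunday.
That's 51 days from start to end, counting both.
51 = 7 × 7 + 2, so there are 7 full weeks plus 2 extra days.
Each full week contributes 5 weekdays (Mon–Fri): 7 × 5 = 35.
The 2 extra days are Sunday, Monday — 1 of them qualifies.
Total: 35 + 1 = 36.
Holidays: 15 July 2091 (Sun); 22 July 2091 (Sun); 5 August 2091 (Sun); 6 August 2091 (Mon); 13 August 2091 (Mon); 24 August 2091 (Fri).
3 of the 6 holidays fall on weekdays; the rest are weekends and were already excluded.
Business days: 36 − 3 = 33.

33 business days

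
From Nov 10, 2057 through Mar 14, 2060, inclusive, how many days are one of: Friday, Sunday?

245

Nov 10, 2057 is a Saturday.
The range spans 856 days (inclusive of both endpoints).
856 = 7 × 122 + 2, so there are 122 full weeks plus 2 extra days.
Each full week contributes 2 days from the set (Fri, Sun): 122 × 2 = 244.
The 2 extra days are Sat, Sun — 1 of them qualifies.
Total: 244 + 1 = 245.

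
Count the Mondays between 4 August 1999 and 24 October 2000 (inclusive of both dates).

64

4 August 1999 is a Wednesday.
That's 448 days from start to end, counting both.
448 = 7 × 64, so the span is exactly 64 full weeks.
Each full week contributes one Monday: 64 so far.
Total: 64.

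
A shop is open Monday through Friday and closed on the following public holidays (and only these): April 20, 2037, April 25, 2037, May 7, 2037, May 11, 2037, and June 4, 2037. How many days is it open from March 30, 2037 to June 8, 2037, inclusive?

47

March 30, 2037 is a Monday.
That's 71 days from start to end, counting both.
71 = 7 × 10 + 1, so there are 10 full weeks plus 1 extra day.
Each full week contributes 5 weekdays (Mon–Fri): 10 × 5 = 50.
The 1 extra day is Monday — 1 of them qualifies.
Total: 50 + 1 = 51.
Holidays: April 20, 2037 (Mon); April 25, 2037 (Sat); May 7, 2037 (Thu); May 11, 2037 (Mon); June 4, 2037 (Thu).
4 of the 5 holidays fall on weekdays; the rest are weekends and were already excluded.
Business days: 51 − 4 = 47.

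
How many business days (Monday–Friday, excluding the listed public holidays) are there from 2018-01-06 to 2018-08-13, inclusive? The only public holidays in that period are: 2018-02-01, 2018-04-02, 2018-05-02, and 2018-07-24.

2018-01-06 is a Saturday.
That's 220 days from start to end, counting both.
220 = 7 × 31 + 3, so there are 31 full weeks plus 3 extra days.
Each full week contributes 5 weekdays (Mon–Fri): 31 × 5 = 155.
The 3 extra days are Sat, Sun, Mon — 1 of them qualifies.
Total: 155 + 1 = 156.
Holidays: 2018-02-01 (Thu); 2018-04-02 (Mon); 2018-05-02 (Wed); 2018-07-24 (Tue).
All 4 holidays fall on weekdays, so subtract 4.
Business days: 156 − 4 = 152.

152 business days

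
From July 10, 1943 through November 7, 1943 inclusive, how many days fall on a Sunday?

18

July 10, 1943 is a Saturday.
That's 121 days from start to end, counting both.
121 = 7 × 17 + 2, so there are 17 full weeks plus 2 extra days.
Each full week contributes one Sunday: 17 so far.
The 2 extra days are Sat, Sun — 1 of them qualifies.
Total: 17 + 1 = 18.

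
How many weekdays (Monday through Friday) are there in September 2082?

22

2082-09-01 is a Tuesday.
From 2082-09-01 to 2082-09-30 is 30 days inclusive.
30 = 7 × 4 + 2, so there are 4 full weeks plus 2 extra days.
Each full week contributes 5 weekdays (Mon–Fri): 4 × 5 = 20.
The 2 extra days are Tue, Wed — 2 of them qualify.
Total: 20 + 2 = 22.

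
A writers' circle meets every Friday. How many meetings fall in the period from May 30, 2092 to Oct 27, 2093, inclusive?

May 30, 2092 is a Friday.
That's 516 days from start to end, counting both.
516 = 7 × 73 + 5, so there are 73 full weeks plus 5 extra days.
Each full week contributes one Friday: 73 so far.
The 5 extra days are Fri, Sat, Sun, Mon, Tue — 1 of them qualifies.
Total: 73 + 1 = 74.

74 Fridays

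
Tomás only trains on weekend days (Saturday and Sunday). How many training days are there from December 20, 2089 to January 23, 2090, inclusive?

December 20, 2089 is a Tuesday.
The range spans 35 days (inclusive of both endpoints).
35 = 7 × 5, so the span is exactly 5 full weeks.
Each full week contributes 2 weekend days (Sat, Sun): 5 × 2 = 10.

10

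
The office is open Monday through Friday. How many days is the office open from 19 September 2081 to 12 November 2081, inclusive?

39 weekdays

19 September 2081 is a Friday.
That's 55 days from start to end, counting both.
55 = 7 × 7 + 6, so there are 7 full weeks plus 6 extra days.
Each full week contributes 5 weekdays (Mon–Fri): 7 × 5 = 35.
The 6 extra days are Fri, Sat, Sun, Mon, Tue, Wed — 4 of them qualify.
Total: 35 + 4 = 39.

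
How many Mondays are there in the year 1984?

53

January 1, 1984 is a Sunday.
That's 366 days from start to end, counting both.
366 = 7 × 52 + 2, so there are 52 full weeks plus 2 extra days.
Each full week contributes one Monday: 52 so far.
The 2 extra days are Sunday, Monday — 1 of them qualifies.
Total: 52 + 1 = 53.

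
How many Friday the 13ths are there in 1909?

The 13th falls on a Friday when the month's 13th has weekday Fri.
Jan 13 is Wed; Feb 13 is Sat; Mar 13 is Sat; Apr 13 is Tue; May 13 is Thu; Jun 13 is Sun; Jul 13 is Tue; Aug 13 is Fri ✓; Sep 13 is Mon; Oct 13 is Wed; Nov 13 is Sat; Dec 13 is Mon.
Friday the 13ths: Aug.

1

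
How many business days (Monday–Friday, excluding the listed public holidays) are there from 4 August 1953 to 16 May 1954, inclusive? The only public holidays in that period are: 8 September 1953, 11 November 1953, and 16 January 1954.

202

4 August 1953 is a Tuesday.
From 4 August 1953 to 16 May 1954 is 286 days inclusive.
286 = 7 × 40 + 6, so there are 40 full weeks plus 6 extra days.
Each full week contributes 5 weekdays (Mon–Fri): 40 × 5 = 200.
The 6 extra days are Tue, Wed, Thu, Fri, Sat, Sun — 4 of them qualify.
Total: 200 + 4 = 204.
Holidays: 8 September 1953 (Tue); 11 November 1953 (Wed); 16 January 1954 (Sat).
2 of the 3 holidays fall on weekdays; the rest are weekends and were already excluded.
Business days: 204 − 2 = 202.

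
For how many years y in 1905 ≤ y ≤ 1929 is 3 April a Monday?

4

Day of week of April 3 in each year:
1905: Mon ✓, 1906: Tue, 1907: Wed, 1908: Fri, 1909: Sat, 1910: Sun, 1911: Mon ✓, 1912: Wed, 1913: Thu, 1914: Fri, 1915: Sat, 1916: Mon ✓, 1917: Tue, 1918: Wed, 1919: Thu, 1920: Sat, 1921: Sun, 1922: Mon ✓, 1923: Tue, 1924: Thu, 1925: Fri, 1926: Sat, 1927: Sun, 1928: Tue, 1929: Wed
Mondays: 1905, 1911, 1916, 1922.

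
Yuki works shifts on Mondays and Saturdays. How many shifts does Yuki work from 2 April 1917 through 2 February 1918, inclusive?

88

2 April 1917 is a Monday.
From 2 April 1917 to 2 February 1918 is 307 days inclusive.
307 = 7 × 43 + 6, so there are 43 full weeks plus 6 extra days.
Each full week contributes 2 days from the set (Mon, Sat): 43 × 2 = 86.
The 6 extra days are Monday, Tuesday, Wednesday, Thursday, Friday, Saturday — 2 of them qualify.
Total: 86 + 2 = 88.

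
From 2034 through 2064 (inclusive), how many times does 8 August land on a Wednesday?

5

Day of week of August 8 in each year:
2034: Tue, 2035: Wed ✓, 2036: Fri, 2037: Sat, 2038: Sun, 2039: Mon, 2040: Wed ✓, 2041: Thu, 2042: Fri, 2043: Sat, 2044: Mon, 2045: Tue, 2046: Wed ✓, 2047: Thu, 2048: Sat, 2049: Sun, 2050: Mon, 2051: Tue, 2052: Thu, 2053: Fri, 2054: Sat, 2055: Sun, 2056: Tue, 2057: Wed ✓, 2058: Thu, 2059: Fri, 2060: Sun, 2061: Mon, 2062: Tue, 2063: Wed ✓, 2064: Fri
Wednesdays: 2035, 2040, 2046, 2057, 2063.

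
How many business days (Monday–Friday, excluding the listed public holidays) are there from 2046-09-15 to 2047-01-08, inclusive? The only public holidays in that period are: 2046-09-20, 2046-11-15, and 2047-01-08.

2046-09-15 is a Saturday.
That's 116 days from start to end, counting both.
116 = 7 × 16 + 4, so there are 16 full weeks plus 4 extra days.
Each full week contributes 5 weekdays (Mon–Fri): 16 × 5 = 80.
The 4 extra days are Sat, Sun, Mon, Tue — 2 of them qualify.
Total: 80 + 2 = 82.
Holidays: 2046-09-20 (Thu); 2046-11-15 (Thu); 2047-01-08 (Tue).
All 3 holidays fall on weekdays, so subtract 3.
Business days: 82 − 3 = 79.

79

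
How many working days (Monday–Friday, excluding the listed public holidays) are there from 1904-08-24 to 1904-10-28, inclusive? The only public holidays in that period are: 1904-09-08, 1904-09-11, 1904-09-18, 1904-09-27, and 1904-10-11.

1904-08-24 is a Wednesday.
That's 66 days from start to end, counting both.
66 = 7 × 9 + 3, so there are 9 full weeks plus 3 extra days.
Each full week contributes 5 weekdays (Mon–Fri): 9 × 5 = 45.
The 3 extra days are Wed, Thu, Fri — 3 of them qualify.
Total: 45 + 3 = 48.
Holidays: 1904-09-08 (Thu); 1904-09-11 (Sun); 1904-09-18 (Sun); 1904-09-27 (Tue); 1904-10-11 (Tue).
3 of the 5 holidays fall on weekdays; the rest are weekends and were already excluded.
Business days: 48 − 3 = 45.

45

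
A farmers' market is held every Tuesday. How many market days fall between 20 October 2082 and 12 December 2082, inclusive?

20 October 2082 is a Tuesday.
The range spans 54 days (inclusive of both endpoints).
54 = 7 × 7 + 5, so there are 7 full weeks plus 5 extra days.
Each full week contributes one Tuesday: 7 so far.
The 5 extra days are Tuesday, Wednesday, Thursday, Friday, Saturday — 1 of them qualifies.
Total: 7 + 1 = 8.

8 Tuesdays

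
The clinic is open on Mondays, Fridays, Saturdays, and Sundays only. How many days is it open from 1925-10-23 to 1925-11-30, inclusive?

24

1925-10-23 is a Friday.
That's 39 days from start to end, counting both.
39 = 7 × 5 + 4, so there are 5 full weeks plus 4 extra days.
Each full week contributes 4 days from the set (Mon, Fri, Sat, Sun): 5 × 4 = 20.
The 4 extra days are Fri, Sat, Sun, Mon — 4 of them qualify.
Total: 20 + 4 = 24.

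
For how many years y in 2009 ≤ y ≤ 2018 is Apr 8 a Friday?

Day of week of April 8 in each year:
2009: Wed, 2010: Thu, 2011: Fri ✓, 2012: Sun, 2013: Mon, 2014: Tue, 2015: Wed, 2016: Fri ✓, 2017: Sat, 2018: Sun
Fridays: 2011, 2016.

2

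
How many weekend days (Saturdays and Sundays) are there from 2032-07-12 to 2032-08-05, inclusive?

6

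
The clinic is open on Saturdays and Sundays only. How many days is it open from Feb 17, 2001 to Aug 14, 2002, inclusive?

156

Feb 17, 2001 is a Saturday.
From Feb 17, 2001 to Aug 14, 2002 is 544 days inclusive.
544 = 7 × 77 + 5, so there are 77 full weeks plus 5 extra days.
Each full week contributes 2 days from the set (Sat, Sun): 77 × 2 = 154.
The 5 extra days are Sat, Sun, Mon, Tue, Wed — 2 of them qualify.
Total: 154 + 2 = 156.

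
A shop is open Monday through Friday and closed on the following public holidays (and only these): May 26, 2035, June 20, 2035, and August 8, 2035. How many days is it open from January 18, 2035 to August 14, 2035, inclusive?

147 working days

January 18, 2035 is a Thursday.
That's 209 days from start to end, counting both.
209 = 7 × 29 + 6, so there are 29 full weeks plus 6 extra days.
Each full week contributes 5 weekdays (Mon–Fri): 29 × 5 = 145.
The 6 extra days are Thu, Fri, Sat, Sun, Mon, Tue — 4 of them qualify.
Total: 145 + 4 = 149.
Holidays: May 26, 2035 (Sat); June 20, 2035 (Wed); August 8, 2035 (Wed).
2 of the 3 holidays fall on weekdays; the rest are weekends and were already excluded.
Business days: 149 − 2 = 147.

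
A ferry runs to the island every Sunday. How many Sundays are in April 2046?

1 April 2046 is a Sunday.
The range spans 30 days (inclusive of both endpoints).
30 = 7 × 4 + 2, so there are 4 full weeks plus 2 extra days.
Each full week contributes one Sunday: 4 so far.
The 2 extra days are Sunday, Monday — 1 of them qualifies.
Total: 4 + 1 = 5.

5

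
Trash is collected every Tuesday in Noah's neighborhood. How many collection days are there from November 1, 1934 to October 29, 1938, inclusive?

208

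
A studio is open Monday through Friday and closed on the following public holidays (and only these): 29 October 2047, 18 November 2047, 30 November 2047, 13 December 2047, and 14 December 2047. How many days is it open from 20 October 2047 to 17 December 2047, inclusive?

39 business days

20 October 2047 is a Sunday.
The range spans 59 days (inclusive of both endpoints).
59 = 7 × 8 + 3, so there are 8 full weeks plus 3 extra days.
Each full week contributes 5 weekdays (Mon–Fri): 8 × 5 = 40.
The 3 extra days are Sun, Mon, Tue — 2 of them qualify.
Total: 40 + 2 = 42.
Holidays: 29 October 2047 (Tue); 18 November 2047 (Mon); 30 November 2047 (Sat); 13 December 2047 (Fri); 14 December 2047 (Sat).
3 of the 5 holidays fall on weekdays; the rest are weekends and were already excluded.
Business days: 42 − 3 = 39.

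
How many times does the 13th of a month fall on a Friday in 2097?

2

The 13th falls on a Friday when the month's 13th has weekday Fri.
Jan 13 is Sun; Feb 13 is Wed; Mar 13 is Wed; Apr 13 is Sat; May 13 is Mon; Jun 13 is Thu; Jul 13 is Sat; Aug 13 is Tue; Sep 13 is Fri ✓; Oct 13 is Sun; Nov 13 is Wed; Dec 13 is Fri ✓.
Friday the 13ths: Sep, Dec.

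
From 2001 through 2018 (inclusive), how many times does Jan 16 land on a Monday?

Day of week of January 16 in each year:
2001: Tue, 2002: Wed, 2003: Thu, 2004: Fri, 2005: Sun, 2006: Mon ✓, 2007: Tue, 2008: Wed, 2009: Fri, 2010: Sat, 2011: Sun, 2012: Mon ✓, 2013: Wed, 2014: Thu, 2015: Fri, 2016: Sat, 2017: Mon ✓, 2018: Tue
Mondays: 2006, 2012, 2017.

3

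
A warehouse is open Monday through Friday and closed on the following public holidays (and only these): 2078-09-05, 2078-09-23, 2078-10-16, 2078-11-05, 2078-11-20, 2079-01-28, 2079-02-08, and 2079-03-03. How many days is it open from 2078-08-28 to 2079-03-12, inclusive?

136 working days

2078-08-28 is a Sunday.
That's 197 days from start to end, counting both.
197 = 7 × 28 + 1, so there are 28 full weeks plus 1 extra day.
Each full week contributes 5 weekdays (Mon–Fri): 28 × 5 = 140.
The 1 extra day is Sun — none qualify.
Total: 140 + 0 = 140.
Holidays: 2078-09-05 (Mon); 2078-09-23 (Fri); 2078-10-16 (Sun); 2078-11-05 (Sat); 2078-11-20 (Sun); 2079-01-28 (Sat); 2079-02-08 (Wed); 2079-03-03 (Fri).
4 of the 8 holidays fall on weekdays; the rest are weekends and were already excluded.
Business days: 140 − 4 = 136.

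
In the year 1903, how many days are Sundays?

1903-01-01 is a Thursday.
From 1903-01-01 to 1903-12-31 is 365 days inclusive.
365 = 7 × 52 + 1, so there are 52 full weeks plus 1 extra day.
Each full week contributes one Sunday: 52 so far.
The 1 extra day is Thursday — none qualify.
Total: 52 + 0 = 52.

52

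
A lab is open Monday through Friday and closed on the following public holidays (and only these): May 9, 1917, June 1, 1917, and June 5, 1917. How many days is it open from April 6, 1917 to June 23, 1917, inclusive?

53

April 6, 1917 is a Friday.
That's 79 days from start to end, counting both.
79 = 7 × 11 + 2, so there are 11 full weeks plus 2 extra days.
Each full week contributes 5 weekdays (Mon–Fri): 11 × 5 = 55.
The 2 extra days are Friday, Saturday — 1 of them qualifies.
Total: 55 + 1 = 56.
Holidays: May 9, 1917 (Wed); June 1, 1917 (Fri); June 5, 1917 (Tue).
All 3 holidays fall on weekdays, so subtract 3.
Business days: 56 − 3 = 53.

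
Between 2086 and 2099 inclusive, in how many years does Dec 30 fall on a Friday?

Day of week of December 30 in each year:
2086: Mon, 2087: Tue, 2088: Thu, 2089: Fri ✓, 2090: Sat, 2091: Sun, 2092: Tue, 2093: Wed, 2094: Thu, 2095: Fri ✓, 2096: Sun, 2097: Mon, 2098: Tue, 2099: Wed
Fridays: 2089, 2095.

2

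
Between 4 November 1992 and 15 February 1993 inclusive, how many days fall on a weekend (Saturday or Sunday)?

30

4 November 1992 is a Wednesday.
The range spans 104 days (inclusive of both endpoints).
104 = 7 × 14 + 6, so there are 14 full weeks plus 6 extra days.
Each full week contributes 2 weekend days (Sat, Sun): 14 × 2 = 28.
The 6 extra days are Wed, Thu, Fri, Sat, Sun, Mon — 2 of them qualify.
Total: 28 + 2 = 30.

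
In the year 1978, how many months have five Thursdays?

4

A month has five Thursdays exactly when Thursday falls within its first (length − 28) days.
Jan: 31 days, starts Sun → 5 of Sun, Mon, Tue
Feb: 28 days, starts Wed → 5 of (none)
Mar: 31 days, starts Wed → 5 of Wed, Thu, Fri ✓
Apr: 30 days, starts Sat → 5 of Sat, Sun
May: 31 days, starts Mon → 5 of Mon, Tue, Wed
Jun: 30 days, starts Thu → 5 of Thu, Fri ✓
Jul: 31 days, starts Sat → 5 of Sat, Sun, Mon
Aug: 31 days, starts Tue → 5 of Tue, Wed, Thu ✓
Sep: 30 days, starts Fri → 5 of Fri, Sat
Oct: 31 days, starts Sun → 5 of Sun, Mon, Tue
Nov: 30 days, starts Wed → 5 of Wed, Thu ✓
Dec: 31 days, starts Fri → 5 of Fri, Sat, Sun
Months with five Thursdays: Mar, Jun, Aug, Nov.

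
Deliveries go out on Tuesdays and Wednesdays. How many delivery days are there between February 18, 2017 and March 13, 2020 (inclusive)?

February 18, 2017 is a Saturday.
That's 1120 days from start to end, counting both.
1120 = 7 × 160, so the span is exactly 160 full weeks.
Each full week contributes 2 days from the set (Tue, Wed): 160 × 2 = 320.
Total: 320.

320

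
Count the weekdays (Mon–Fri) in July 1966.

21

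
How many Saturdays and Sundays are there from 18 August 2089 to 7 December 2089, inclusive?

18 August 2089 is a Thursday.
That's 112 days from start to end, counting both.
112 = 7 × 16, so the span is exactly 16 full weeks.
Each full week contributes 2 weekend days (Sat, Sun): 16 × 2 = 32.
Total: 32.

32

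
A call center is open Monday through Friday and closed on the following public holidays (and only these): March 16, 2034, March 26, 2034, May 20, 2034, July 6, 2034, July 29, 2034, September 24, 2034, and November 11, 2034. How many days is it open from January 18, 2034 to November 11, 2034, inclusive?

January 18, 2034 is a Wednesday.
The range spans 298 days (inclusive of both endpoints).
298 = 7 × 42 + 4, so there are 42 full weeks plus 4 extra days.
Each full week contributes 5 weekdays (Mon–Fri): 42 × 5 = 210.
The 4 extra days are Wed, Thu, Fri, Sat — 3 of them qualify.
Total: 210 + 3 = 213.
Holidays: March 16, 2034 (Thu); March 26, 2034 (Sun); May 20, 2034 (Sat); July 6, 2034 (Thu); July 29, 2034 (Sat); September 24, 2034 (Sun); November 11, 2034 (Sat).
2 of the 7 holidays fall on weekdays; the rest are weekends and were already excluded.
Business days: 213 − 2 = 211.

211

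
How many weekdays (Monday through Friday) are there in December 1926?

1926-12-01 is a Wednesday.
That's 31 days from start to end, counting both.
31 = 7 × 4 + 3, so there are 4 full weeks plus 3 extra days.
Each full week contributes 5 weekdays (Mon–Fri): 4 × 5 = 20.
The 3 extra days are Wednesday, Thursday, Friday — 3 of them qualify.
Total: 20 + 3 = 23.

23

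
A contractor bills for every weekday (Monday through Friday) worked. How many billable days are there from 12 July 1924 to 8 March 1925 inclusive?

12 July 1924 is a Saturday.
From 12 July 1924 to 8 March 1925 is 240 days inclusive.
240 = 7 × 34 + 2, so there are 34 full weeks plus 2 extra days.
Each full week contributes 5 weekdays (Mon–Fri): 34 × 5 = 170.
The 2 extra days are Saturday, Sunday — none qualify.
Total: 170 + 0 = 170.

170 weekdays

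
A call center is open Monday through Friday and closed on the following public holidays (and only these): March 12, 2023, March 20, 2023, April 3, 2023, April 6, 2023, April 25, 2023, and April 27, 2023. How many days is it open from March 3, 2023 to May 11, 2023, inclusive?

March 3, 2023 is a Friday.
The range spans 70 days (inclusive of both endpoints).
70 = 7 × 10, so the span is exactly 10 full weeks.
Each full week contributes 5 weekdays (Mon–Fri): 10 × 5 = 50.
Total: 50.
Holidays: March 12, 2023 (Sun); March 20, 2023 (Mon); April 3, 2023 (Mon); April 6, 2023 (Thu); April 25, 2023 (Tue); April 27, 2023 (Thu).
5 of the 6 holidays fall on weekdays; the rest are weekends and were already excluded.
Business days: 50 − 5 = 45.

45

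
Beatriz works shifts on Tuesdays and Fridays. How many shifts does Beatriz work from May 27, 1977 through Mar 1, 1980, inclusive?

289

May 27, 1977 is a Friday.
From May 27, 1977 to Mar 1, 1980 is 1010 days inclusive.
1010 = 7 × 144 + 2, so there are 144 full weeks plus 2 extra days.
Each full week contributes 2 days from the set (Tue, Fri): 144 × 2 = 288.
The 2 extra days are Fri, Sat — 1 of them qualifies.
Total: 288 + 1 = 289.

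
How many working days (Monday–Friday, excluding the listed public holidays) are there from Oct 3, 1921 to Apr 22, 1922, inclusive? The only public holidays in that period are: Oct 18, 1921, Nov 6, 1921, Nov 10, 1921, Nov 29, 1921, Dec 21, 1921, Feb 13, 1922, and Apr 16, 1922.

Oct 3, 1921 is a Monday.
From Oct 3, 1921 to Apr 22, 1922 is 202 days inclusive.
202 = 7 × 28 + 6, so there are 28 full weeks plus 6 extra days.
Each full week contributes 5 weekdays (Mon–Fri): 28 × 5 = 140.
The 6 extra days are Monday, Tuesday, Wednesday, Thursday, Friday, Saturday — 5 of them qualify.
Total: 140 + 5 = 145.
Holidays: Oct 18, 1921 (Tue); Nov 6, 1921 (Sun); Nov 10, 1921 (Thu); Nov 29, 1921 (Tue); Dec 21, 1921 (Wed); Feb 13, 1922 (Mon); Apr 16, 1922 (Sun).
5 of the 7 holidays fall on weekdays; the rest are weekends and were already excluded.
Business days: 145 − 5 = 140.

140 working days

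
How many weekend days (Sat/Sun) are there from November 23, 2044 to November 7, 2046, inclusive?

November 23, 2044 is a Wednesday.
From November 23, 2044 to November 7, 2046 is 715 days inclusive.
715 = 7 × 102 + 1, so there are 102 full weeks plus 1 extra day.
Each full week contributes 2 weekend days (Sat, Sun): 102 × 2 = 204.
The 1 extra day is Wednesday — none qualify.
Total: 204 + 0 = 204.

204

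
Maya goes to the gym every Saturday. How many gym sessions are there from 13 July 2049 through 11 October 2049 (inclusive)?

13 July 2049 is a Tuesday.
That's 91 days from start to end, counting both.
91 = 7 × 13, so the span is exactly 13 full weeks.
Each full week contributes one Saturday: 13 so far.
Total: 13.

13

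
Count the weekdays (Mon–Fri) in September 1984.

September 1, 1984 is a Saturday.
The range spans 30 days (inclusive of both endpoints).
30 = 7 × 4 + 2, so there are 4 full weeks plus 2 extra days.
Each full week contributes 5 weekdays (Mon–Fri): 4 × 5 = 20.
The 2 extra days are Saturday, Sunday — none qualify.
Total: 20 + 0 = 20.

20 weekdays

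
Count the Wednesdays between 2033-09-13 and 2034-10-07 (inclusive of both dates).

56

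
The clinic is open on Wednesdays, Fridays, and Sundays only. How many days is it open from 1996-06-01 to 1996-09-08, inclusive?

1996-06-01 is a Saturday.
From 1996-06-01 to 1996-09-08 is 100 days inclusive.
100 = 7 × 14 + 2, so there are 14 full weeks plus 2 extra days.
Each full week contributes 3 days from the set (Wed, Fri, Sun): 14 × 3 = 42.
The 2 extra days are Sat, Sun — 1 of them qualifies.
Total: 42 + 1 = 43.

43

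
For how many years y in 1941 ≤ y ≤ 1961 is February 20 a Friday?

Day of week of February 20 in each year:
1941: Thu, 1942: Fri ✓, 1943: Sat, 1944: Sun, 1945: Tue, 1946: Wed, 1947: Thu, 1948: Fri ✓, 1949: Sun, 1950: Mon, 1951: Tue, 1952: Wed, 1953: Fri ✓, 1954: Sat, 1955: Sun, 1956: Mon, 1957: Wed, 1958: Thu, 1959: Fri ✓, 1960: Sat, 1961: Mon
Fridays: 1942, 1948, 1953, 1959.

4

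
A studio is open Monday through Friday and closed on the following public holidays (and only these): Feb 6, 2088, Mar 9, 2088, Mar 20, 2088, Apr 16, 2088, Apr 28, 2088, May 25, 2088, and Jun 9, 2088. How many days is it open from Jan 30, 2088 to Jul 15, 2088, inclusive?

Jan 30, 2088 is a Friday.
That's 168 days from start to end, counting both.
168 = 7 × 24, so the span is exactly 24 full weeks.
Each full week contributes 5 weekdays (Mon–Fri): 24 × 5 = 120.
Total: 120.
Holidays: Feb 6, 2088 (Fri); Mar 9, 2088 (Tue); Mar 20, 2088 (Sat); Apr 16, 2088 (Fri); Apr 28, 2088 (Wed); May 25, 2088 (Tue); Jun 9, 2088 (Wed).
6 of the 7 holidays fall on weekdays; the rest are weekends and were already excluded.
Business days: 120 − 6 = 114.

114 working days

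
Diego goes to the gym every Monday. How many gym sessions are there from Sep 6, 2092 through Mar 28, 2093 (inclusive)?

29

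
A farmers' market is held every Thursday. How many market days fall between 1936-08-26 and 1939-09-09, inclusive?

1936-08-26 is a Wednesday.
That's 1110 days from start to end, counting both.
1110 = 7 × 158 + 4, so there are 158 full weeks plus 4 extra days.
Each full week contributes one Thursday: 158 so far.
The 4 extra days are Wed, Thu, Fri, Sat — 1 of them qualifies.
Total: 158 + 1 = 159.

159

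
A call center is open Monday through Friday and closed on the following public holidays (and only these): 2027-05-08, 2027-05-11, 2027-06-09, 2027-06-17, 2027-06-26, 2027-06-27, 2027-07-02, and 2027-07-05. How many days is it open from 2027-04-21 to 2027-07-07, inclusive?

2027-04-21 is a Wednesday.
That's 78 days from start to end, counting both.
78 = 7 × 11 + 1, so there are 11 full weeks plus 1 extra day.
Each full week contributes 5 weekdays (Mon–Fri): 11 × 5 = 55.
The 1 extra day is Wednesday — 1 of them qualifies.
Total: 55 + 1 = 56.
Holidays: 2027-05-08 (Sat); 2027-05-11 (Tue); 2027-06-09 (Wed); 2027-06-17 (Thu); 2027-06-26 (Sat); 2027-06-27 (Sun); 2027-07-02 (Fri); 2027-07-05 (Mon).
5 of the 8 holidays fall on weekdays; the rest are weekends and were already excluded.
Business days: 56 − 5 = 51.

51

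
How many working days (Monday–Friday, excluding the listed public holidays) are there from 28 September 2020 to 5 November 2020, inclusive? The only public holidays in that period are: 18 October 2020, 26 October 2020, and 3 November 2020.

27 working days

28 September 2020 is a Monday.
That's 39 days from start to end, counting both.
39 = 7 × 5 + 4, so there are 5 full weeks plus 4 extra days.
Each full week contributes 5 weekdays (Mon–Fri): 5 × 5 = 25.
The 4 extra days are Monday, Tuesday, Wednesday, Thursday — 4 of them qualify.
Total: 25 + 4 = 29.
Holidays: 18 October 2020 (Sun); 26 October 2020 (Mon); 3 November 2020 (Tue).
2 of the 3 holidays fall on weekdays; the rest are weekends and were already excluded.
Business days: 29 − 2 = 27.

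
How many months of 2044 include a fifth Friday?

A month has five Fridays exactly when Friday falls within its first (length − 28) days.
Jan: 31 days, starts Fri → 5 of Fri, Sat, Sun ✓
Feb: 29 days, starts Mon → 5 of Mon
Mar: 31 days, starts Tue → 5 of Tue, Wed, Thu
Apr: 30 days, starts Fri → 5 of Fri, Sat ✓
May: 31 days, starts Sun → 5 of Sun, Mon, Tue
Jun: 30 days, starts Wed → 5 of Wed, Thu
Jul: 31 days, starts Fri → 5 of Fri, Sat, Sun ✓
Aug: 31 days, starts Mon → 5 of Mon, Tue, Wed
Sep: 30 days, starts Thu → 5 of Thu, Fri ✓
Oct: 31 days, starts Sat → 5 of Sat, Sun, Mon
Nov: 30 days, starts Tue → 5 of Tue, Wed
Dec: 31 days, starts Thu → 5 of Thu, Fri, Sat ✓
Months with five Fridays: Jan, Apr, Jul, Sep, Dec.

5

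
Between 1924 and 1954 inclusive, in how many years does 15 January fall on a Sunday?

4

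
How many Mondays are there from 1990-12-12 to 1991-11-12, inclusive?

1990-12-12 is a Wednesday.
That's 336 days from start to end, counting both.
336 = 7 × 48, so the span is exactly 48 full weeks.
Each full week contributes one Monday: 48 so far.

48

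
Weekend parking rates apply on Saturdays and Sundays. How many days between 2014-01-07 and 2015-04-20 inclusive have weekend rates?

134

2014-01-07 is a Tuesday.
That's 469 days from start to end, counting both.
469 = 7 × 67, so the span is exactly 67 full weeks.
Each full week contributes 2 weekend days (Sat, Sun): 67 × 2 = 134.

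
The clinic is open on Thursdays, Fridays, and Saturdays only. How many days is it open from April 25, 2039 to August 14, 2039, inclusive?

April 25, 2039 is a Monday.
The range spans 112 days (inclusive of both endpoints).
112 = 7 × 16, so the span is exactly 16 full weeks.
Each full week contributes 3 days from the set (Thu, Fri, Sat): 16 × 3 = 48.

48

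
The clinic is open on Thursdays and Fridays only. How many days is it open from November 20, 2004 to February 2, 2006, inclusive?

November 20, 2004 is a Saturday.
From November 20, 2004 to February 2, 2006 is 440 days inclusive.
440 = 7 × 62 + 6, so there are 62 full weeks plus 6 extra days.
Each full week contributes 2 days from the set (Thu, Fri): 62 × 2 = 124.
The 6 extra days are Sat, Sun, Mon, Tue, Wed, Thu — 1 of them qualifies.
Total: 124 + 1 = 125.

125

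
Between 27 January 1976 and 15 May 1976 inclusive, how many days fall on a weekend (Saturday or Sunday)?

31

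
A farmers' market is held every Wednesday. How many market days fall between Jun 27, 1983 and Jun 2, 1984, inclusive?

49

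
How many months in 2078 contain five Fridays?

A month has five Fridays exactly when Friday falls within its first (length − 28) days.
Jan: 31 days, starts Sat → 5 of Sat, Sun, Mon
Feb: 28 days, starts Tue → 5 of (none)
Mar: 31 days, starts Tue → 5 of Tue, Wed, Thu
Apr: 30 days, starts Fri → 5 of Fri, Sat ✓
May: 31 days, starts Sun → 5 of Sun, Mon, Tue
Jun: 30 days, starts Wed → 5 of Wed, Thu
Jul: 31 days, starts Fri → 5 of Fri, Sat, Sun ✓
Aug: 31 days, starts Mon → 5 of Mon, Tue, Wed
Sep: 30 days, starts Thu → 5 of Thu, Fri ✓
Oct: 31 days, starts Sat → 5 of Sat, Sun, Mon
Nov: 30 days, starts Tue → 5 of Tue, Wed
Dec: 31 days, starts Thu → 5 of Thu, Fri, Sat ✓
Months with five Fridays: Apr, Jul, Sep, Dec.

4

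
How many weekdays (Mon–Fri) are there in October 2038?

21

2038-10-01 is a Friday.
From 2038-10-01 to 2038-10-31 is 31 days inclusive.
31 = 7 × 4 + 3, so there are 4 full weeks plus 3 extra days.
Each full week contributes 5 weekdays (Mon–Fri): 4 × 5 = 20.
The 3 extra days are Fri, Sat, Sun — 1 of them qualifies.
Total: 20 + 1 = 21.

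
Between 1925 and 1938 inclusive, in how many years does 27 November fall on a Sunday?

Day of week of November 27 in each year:
1925: Fri, 1926: Sat, 1927: Sun ✓, 1928: Tue, 1929: Wed, 1930: Thu, 1931: Fri, 1932: Sun ✓, 1933: Mon, 1934: Tue, 1935: Wed, 1936: Fri, 1937: Sat, 1938: Sun ✓
Sundays: 1927, 1932, 1938.

3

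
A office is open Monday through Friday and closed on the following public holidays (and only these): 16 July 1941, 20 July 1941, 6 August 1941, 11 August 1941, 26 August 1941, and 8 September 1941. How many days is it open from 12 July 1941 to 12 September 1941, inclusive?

40 business days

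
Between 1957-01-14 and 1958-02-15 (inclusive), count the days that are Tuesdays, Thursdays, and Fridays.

1957-01-14 is a Monday.
That's 398 days from start to end, counting both.
398 = 7 × 56 + 6, so there are 56 full weeks plus 6 extra days.
Each full week contributes 3 days from the set (Tue, Thu, Fri): 56 × 3 = 168.
The 6 extra days are Mon, Tue, Wed, Thu, Fri, Sat — 3 of them qualify.
Total: 168 + 3 = 171.

171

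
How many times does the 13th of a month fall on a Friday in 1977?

1

The 13th falls on a Friday when the month's 13th has weekday Fri.
Jan 13 is Thu; Feb 13 is Sun; Mar 13 is Sun; Apr 13 is Wed; May 13 is Fri ✓; Jun 13 is Mon; Jul 13 is Wed; Aug 13 is Sat; Sep 13 is Tue; Oct 13 is Thu; Nov 13 is Sun; Dec 13 is Tue.
Friday the 13ths: May.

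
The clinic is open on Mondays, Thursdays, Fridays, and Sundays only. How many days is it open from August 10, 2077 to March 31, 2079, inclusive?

August 10, 2077 is a Tuesday.
That's 599 days from start to end, counting both.
599 = 7 × 85 + 4, so there are 85 full weeks plus 4 extra days.
Each full week contributes 4 days from the set (Mon, Thu, Fri, Sun): 85 × 4 = 340.
The 4 extra days are Tue, Wed, Thu, Fri — 2 of them qualify.
Total: 340 + 2 = 342.

342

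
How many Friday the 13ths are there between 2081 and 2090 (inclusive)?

Friday-the-13ths by year:
2081: Jun
2082: Feb, Mar, Nov
2083: Aug
2084: Oct
2085: Apr, Jul
2086: Sep, Dec
2087: Jun
2088: Feb, Aug
2089: May
2090: Jan, Oct

16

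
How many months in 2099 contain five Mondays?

A month has five Mondays exactly when Monday falls within its first (length − 28) days.
Jan: 31 days, starts Thu → 5 of Thu, Fri, Sat
Feb: 28 days, starts Sun → 5 of (none)
Mar: 31 days, starts Sun → 5 of Sun, Mon, Tue ✓
Apr: 30 days, starts Wed → 5 of Wed, Thu
May: 31 days, starts Fri → 5 of Fri, Sat, Sun
Jun: 30 days, starts Mon → 5 of Mon, Tue ✓
Jul: 31 days, starts Wed → 5 of Wed, Thu, Fri
Aug: 31 days, starts Sat → 5 of Sat, Sun, Mon ✓
Sep: 30 days, starts Tue → 5 of Tue, Wed
Oct: 31 days, starts Thu → 5 of Thu, Fri, Sat
Nov: 30 days, starts Sun → 5 of Sun, Mon ✓
Dec: 31 days, starts Tue → 5 of Tue, Wed, Thu
Months with five Mondays: Mar, Jun, Aug, Nov.

4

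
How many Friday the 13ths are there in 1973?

2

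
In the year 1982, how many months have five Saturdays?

A month has five Saturdays exactly when Saturday falls within its first (length − 28) days.
Jan: 31 days, starts Fri → 5 of Fri, Sat, Sun ✓
Feb: 28 days, starts Mon → 5 of (none)
Mar: 31 days, starts Mon → 5 of Mon, Tue, Wed
Apr: 30 days, starts Thu → 5 of Thu, Fri
May: 31 days, starts Sat → 5 of Sat, Sun, Mon ✓
Jun: 30 days, starts Tue → 5 of Tue, Wed
Jul: 31 days, starts Thu → 5 of Thu, Fri, Sat ✓
Aug: 31 days, starts Sun → 5 of Sun, Mon, Tue
Sep: 30 days, starts Wed → 5 of Wed, Thu
Oct: 31 days, starts Fri → 5 of Fri, Sat, Sun ✓
Nov: 30 days, starts Mon → 5 of Mon, Tue
Dec: 31 days, starts Wed → 5 of Wed, Thu, Fri
Months with five Saturdays: Jan, May, Jul, Oct.

4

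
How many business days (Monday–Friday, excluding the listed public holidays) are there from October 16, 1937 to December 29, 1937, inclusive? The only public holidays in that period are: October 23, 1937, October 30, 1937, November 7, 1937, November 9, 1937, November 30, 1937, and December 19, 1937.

51 business days

October 16, 1937 is a Saturday.
The range spans 75 days (inclusive of both endpoints).
75 = 7 × 10 + 5, so there are 10 full weeks plus 5 extra days.
Each full week contributes 5 weekdays (Mon–Fri): 10 × 5 = 50.
The 5 extra days are Sat, Sun, Mon, Tue, Wed — 3 of them qualify.
Total: 50 + 3 = 53.
Holidays: October 23, 1937 (Sat); October 30, 1937 (Sat); November 7, 1937 (Sun); November 9, 1937 (Tue); November 30, 1937 (Tue); December 19, 1937 (Sun).
2 of the 6 holidays fall on weekdays; the rest are weekends and were already excluded.
Business days: 53 − 2 = 51.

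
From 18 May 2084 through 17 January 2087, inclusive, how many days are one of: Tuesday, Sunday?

278

18 May 2084 is a Thursday.
The range spans 975 days (inclusive of both endpoints).
975 = 7 × 139 + 2, so there are 139 full weeks plus 2 extra days.
Each full week contributes 2 days from the set (Tue, Sun): 139 × 2 = 278.
The 2 extra days are Thu, Fri — none qualify.
Total: 278 + 0 = 278.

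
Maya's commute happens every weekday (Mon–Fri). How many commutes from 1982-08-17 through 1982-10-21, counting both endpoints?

1982-08-17 is a Tuesday.
That's 66 days from start to end, counting both.
66 = 7 × 9 + 3, so there are 9 full weeks plus 3 extra days.
Each full week contributes 5 weekdays (Mon–Fri): 9 × 5 = 45.
The 3 extra days are Tue, Wed, Thu — 3 of them qualify.
Total: 45 + 3 = 48.

48 weekdays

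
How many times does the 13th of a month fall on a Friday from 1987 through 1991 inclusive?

10

Friday-the-13ths by year:
1987: Feb, Mar, Nov
1988: May
1989: Jan, Oct
1990: Apr, Jul
1991: Sep, Dec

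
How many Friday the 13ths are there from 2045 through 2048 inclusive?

8

Friday-the-13ths by year:
2045: Jan, Oct
2046: Apr, Jul
2047: Sep, Dec
2048: Mar, Nov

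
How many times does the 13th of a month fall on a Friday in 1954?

1

The 13th falls on a Friday when the month's 13th has weekday Fri.
Jan 13 is Wed; Feb 13 is Sat; Mar 13 is Sat; Apr 13 is Tue; May 13 is Thu; Jun 13 is Sun; Jul 13 is Tue; Aug 13 is Fri ✓; Sep 13 is Mon; Oct 13 is Wed; Nov 13 is Sat; Dec 13 is Mon.
Friday the 13ths: Aug.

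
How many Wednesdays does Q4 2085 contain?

13

1 October 2085 is a Monday.
The range spans 92 days (inclusive of both endpoints).
92 = 7 × 13 + 1, so there are 13 full weeks plus 1 extra day.
Each full week contributes one Wednesday: 13 so far.
The 1 extra day is Mon — none qualify.
Total: 13 + 0 = 13.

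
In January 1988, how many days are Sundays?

5

1 January 1988 is a Friday.
From 1 January 1988 to 31 January 1988 is 31 days inclusive.
31 = 7 × 4 + 3, so there are 4 full weeks plus 3 extra days.
Each full week contributes one Sunday: 4 so far.
The 3 extra days are Fri, Sat, Sun — 1 of them qualifies.
Total: 4 + 1 = 5.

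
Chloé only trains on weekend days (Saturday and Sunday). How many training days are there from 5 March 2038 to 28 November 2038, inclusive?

78

5 March 2038 is a Friday.
The range spans 269 days (inclusive of both endpoints).
269 = 7 × 38 + 3, so there are 38 full weeks plus 3 extra days.
Each full week contributes 2 weekend days (Sat, Sun): 38 × 2 = 76.
The 3 extra days are Fri, Sat, Sun — 2 of them qualify.
Total: 76 + 2 = 78.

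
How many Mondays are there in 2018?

53

1 January 2018 is a Monday.
That's 365 days from start to end, counting both.
365 = 7 × 52 + 1, so there are 52 full weeks plus 1 extra day.
Each full week contributes one Monday: 52 so far.
The 1 extra day is Monday — 1 of them qualifies.
Total: 52 + 1 = 53.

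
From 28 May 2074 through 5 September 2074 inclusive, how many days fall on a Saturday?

14

28 May 2074 is a Monday.
From 28 May 2074 to 5 September 2074 is 101 days inclusive.
101 = 7 × 14 + 3, so there are 14 full weeks plus 3 extra days.
Each full week contributes one Saturday: 14 so far.
The 3 extra days are Mon, Tue, Wed — none qualify.
Total: 14 + 0 = 14.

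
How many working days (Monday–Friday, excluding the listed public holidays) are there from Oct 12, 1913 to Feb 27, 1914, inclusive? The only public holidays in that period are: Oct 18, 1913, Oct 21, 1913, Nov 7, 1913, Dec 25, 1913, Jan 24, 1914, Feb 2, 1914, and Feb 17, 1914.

Oct 12, 1913 is a Sunday.
From Oct 12, 1913 to Feb 27, 1914 is 139 days inclusive.
139 = 7 × 19 + 6, so there are 19 full weeks plus 6 extra days.
Each full week contributes 5 weekdays (Mon–Fri): 19 × 5 = 95.
The 6 extra days are Sunday, Monday, Tuesday, Wednesday, Thursday, Friday — 5 of them qualify.
Total: 95 + 5 = 100.
Holidays: Oct 18, 1913 (Sat); Oct 21, 1913 (Tue); Nov 7, 1913 (Fri); Dec 25, 1913 (Thu); Jan 24, 1914 (Sat); Feb 2, 1914 (Mon); Feb 17, 1914 (Tue).
5 of the 7 holidays fall on weekdays; the rest are weekends and were already excluded.
Business days: 100 − 5 = 95.

95 working days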